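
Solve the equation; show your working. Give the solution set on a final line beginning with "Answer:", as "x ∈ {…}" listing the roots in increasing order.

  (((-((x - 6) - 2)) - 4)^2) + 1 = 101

Step 1. [(((-((x - 6) - 2)) - 4)^2) + 1 = 101] +1 is outermost — subtract 1 both sides, so sub: ((-((x - 6) - 2)) - 4)^2 = 100.
Step 2. [((-((x - 6) - 2)) - 4)^2 = 100] √ both sides: 100 ≥ 0 gives two branches. So sqrt: (-((x - 6) - 2)) - 4 = 10 or -10.
Step 3. [(-((x - 6) - 2)) - 4 = 10 or -10] the outer -4 inverts by adding 4 ⇒ sub: -((x - 6) - 2) = 14 or -6.
Step 4. [-((x - 6) - 2) = 14 or -6] LHS negated; negate both sides. So neg: (x - 6) - 2 = -14 or 6.
Step 5. [(x - 6) - 2 = -14 or 6] 2 comes off first (add 2). So sub: x - 6 = -12 or 8.
Step 6. [x - 6 = -12 or 8] add 6: x sits inside (… - 6), so sub: x = -6 or 14.

Answer: x ∈ {-6, 14}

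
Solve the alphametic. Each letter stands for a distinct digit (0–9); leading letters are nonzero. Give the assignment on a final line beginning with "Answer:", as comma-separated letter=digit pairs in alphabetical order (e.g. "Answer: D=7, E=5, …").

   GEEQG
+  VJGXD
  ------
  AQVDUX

Step 1. [col 1: G + D ≡ X (mod 10)] several values work for D in column 1 (G + D ≡ X (mod 10), carry-in 0); try D=4 ⇒ D=4.
Step 2. [col 1: G + D ≡ X (mod 10)] column 1 (G + D ≡ X (mod 10), carry-in 0) doesn't pin X yet; pick X=2 and continue, so X=2.
Step 3. [col 1: G + D ≡ X (mod 10)] from column 1 (D=4, X=2, carry-in 0, digits 2,4 already taken and all letters distinct): G must equal 8, so G=8.
Step 4. [col 2: Q + X ≡ U (mod 10)] column 2 (Q + X ≡ U (mod 10), carry-in 1) doesn't pin Q yet; pick Q=7 and continue, so Q=7.
Step 5. [A] adding two 5-digit numbers gives at most 5+1 digits, and here it does — A is that final carry and must be 1. So A=1.
Step 6. [col 2: Q + X ≡ U (mod 10)] in column 2 we have Q+X≡U with carry-in 1; given Q=7, X=2 and digits 1,2,4,7,8 already taken and all letters distinct, that pins U to 0, so U=0.
Step 7. [col 3: E + G ≡ D (mod 10)] column 3: given G=8, D=4, carry-in 1, and digits 0,1,2,4,7,8 already taken and all letters distinct, E+G≡D (mod 10) forces E=5, so E=5.
Step 8. [col 4: E + J ≡ V (mod 10)] column 4 reads E+J+carry(1)=V with E=5; with digits 0,1,2,4,5,7,8 already taken and all letters distinct, the only value for J is 3, so J=3.
Step 9. [col 4: E + J ≡ V (mod 10)] column 4 reads E+J+carry(1)=V with E=5, J=3; with digits 0,1,2,3,4,5,7,8 already taken and all letters distinct, the only value for V is 9. So V=9.

Answer: A=1, D=4, E=5, G=8, J=3, Q=7, U=0, V=9, X=2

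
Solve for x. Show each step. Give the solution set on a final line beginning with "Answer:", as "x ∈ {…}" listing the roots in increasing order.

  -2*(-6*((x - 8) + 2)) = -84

Step 1. [-2*(-6*((x - 8) + 2)) = -84] leading coefficient -2: divide by -2. So div: -6*((x - 8) + 2) = 42.
Step 2. [-6*((x - 8) + 2) = 42] -6 out front; divide by -6, so div: (x - 8) + 2 = -7.
Step 3. [(x - 8) + 2 = -7] subtract 2: x sits inside (… + 2), so sub: x - 8 = -9.
Step 4. [x - 8 = -9] 8 comes off first (add 8) ⇒ sub: x = -1.

Answer: x ∈ {-1}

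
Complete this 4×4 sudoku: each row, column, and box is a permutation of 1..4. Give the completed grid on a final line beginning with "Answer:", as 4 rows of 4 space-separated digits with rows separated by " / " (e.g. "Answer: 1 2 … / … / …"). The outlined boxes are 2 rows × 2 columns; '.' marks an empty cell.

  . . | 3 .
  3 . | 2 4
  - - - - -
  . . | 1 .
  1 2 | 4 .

Step 1. [r3c1∈{4}] r3c1 has the single candidate 4. So r3c1=4.
Step 2. [r4c4∈{3}] nothing but 3 survives at r4c4, so r4c4=3.
Step 3. [r2c2∈{1}] nothing but 1 survives at r2c2, so r2c2=1.
Step 4. [r3c2∈{3}] only 3 remains possible at r3c2. So r3c2=3.
Step 5. [r1c4∈{1}] r1c4 has the single candidate 1, so r1c4=1.
Step 6. [r1c2∈{4}] r1c2 has the single candidate 4. So r1c2=4.
Step 7. [r3c4∈{2}] r3c4 is down to just 2, so r3c4=2.
Step 8. [r1c1∈{2}] nothing but 2 survives at r1c1. So r1c1=2.

Answer: 2 4 3 1 / 3 1 2 4 / 4 3 1 2 / 1 2 4 3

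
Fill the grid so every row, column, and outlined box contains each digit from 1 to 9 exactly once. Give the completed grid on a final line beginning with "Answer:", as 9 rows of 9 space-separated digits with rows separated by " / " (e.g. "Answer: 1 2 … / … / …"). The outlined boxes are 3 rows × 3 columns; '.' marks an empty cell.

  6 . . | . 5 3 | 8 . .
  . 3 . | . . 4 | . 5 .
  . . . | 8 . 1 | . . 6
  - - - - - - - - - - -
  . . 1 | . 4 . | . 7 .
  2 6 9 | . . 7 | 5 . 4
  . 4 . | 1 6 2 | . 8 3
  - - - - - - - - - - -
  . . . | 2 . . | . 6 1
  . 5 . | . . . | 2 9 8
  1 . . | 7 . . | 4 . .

Step 1. [r7c7∈{3,7}] box 9 places 7 nowhere but r7c7 ⇒ r7c7=7.
Step 2. [r1c4∈{9}] nothing but 9 survives at r1c4 ⇒ r1c4=9.
Step 3. [r4c6∈{5,8,9}] 9 has one home in box 5: r4c6 ⇒ r4c6=9.
Step 4. [r4c1∈{3,5,8}] in box 4, 3 fits only at r4c1. So r4c1=3.
Step 5. [r2c9∈{2,7,9}] across col 9, 9 lands solely at r2c9. So r2c9=9.
Step 6. [r8c4∈{3,4,6}] in col 4, 4 fits only at r8c4 ⇒ r8c4=4.
Step 7. [r8c1∈{7}] r8c1 has the single candidate 7 ⇒ r8c1=7.
Step 8. [r6c3∈{5,7}] row 6 places 7 nowhere but r6c3, so r6c3=7.
Step 9. [r1c2∈{1,2,7}] in col 2, 1 fits only at r1c2, so r1c2=1.
Step 10. [r5c5∈{3,8}] row 5 places 8 nowhere but r5c5, so r5c5=8.
Step 11. [r9c8∈{3}] r9c8 is down to just 3 ⇒ r9c8=3.
Step 12. [r3c3∈{2,4,5}] col 3 places 5 nowhere but r3c3 ⇒ r3c3=5.
Step 13. [r3c2∈{2,7,9}] in col 2, 7 fits only at r3c2. So r3c2=7.
Step 14. [r9c2∈{2,8,9}] in col 2, 2 fits only at r9c2. So r9c2=2.
Step 15. [r7c2∈{8,9}] r7c2 is the only open cell in col 2 admitting 9, so r7c2=9.
Step 16. [r3c5∈{2}] only 2 remains possible at r3c5, so r3c5=2.
Step 17. [r1c8∈{2,4}] 2 has one home in col 8: r1c8 ⇒ r1c8=2.
Step 18. [r1c3∈{4}] nothing but 4 survives at r1c3, so r1c3=4.
Step 19. [r8c6∈{6}] only 6 remains possible at r8c6, so r8c6=6.
Step 20. [r8c3∈{3}] r8c3 is down to just 3, so r8c3=3.
Step 21. [r7c3∈{8}] nothing but 8 survives at r7c3 ⇒ r7c3=8.
Step 22. [r9c9∈{5}] r9c9 is down to just 5 ⇒ r9c9=5.
Step 23. [r4c9∈{2}] r4c9 has the single candidate 2 ⇒ r4c9=2.
Step 24. [r9c3∈{6}] nothing but 6 survives at r9c3. So r9c3=6.
Step 25. [r7c5∈{3}] r7c5's peers cover all but 3 ⇒ r7c5=3.
Step 26. [r4c4∈{5}] nothing but 5 survives at r4c4 ⇒ r4c4=5.
Step 27. [r6c1∈{5}] nothing but 5 survives at r6c1. So r6c1=5.
Step 28. [r3c8∈{4}] nothing but 4 survives at r3c8 ⇒ r3c8=4.
Step 29. [r8c5∈{1}] r8c5's peers cover all but 1 ⇒ r8c5=1.
Step 30. [r4c2∈{8}] r4c2 is down to just 8 ⇒ r4c2=8.
Step 31. [r7c1∈{4}] nothing but 4 survives at r7c1. So r7c1=4.
Step 32. [r5c8∈{1}] r5c8 is down to just 1, so r5c8=1.
Step 33. [r3c7∈{3}] r3c7 has the single candidate 3, so r3c7=3.
Step 34. [r9c6∈{8}] nothing but 8 survives at r9c6, so r9c6=8.
Step 35. [r1c9∈{7}] only 7 remains possible at r1c9, so r1c9=7.
Step 36. [r3c1∈{9}] r3c1's peers cover all but 9, so r3c1=9.
Step 37. [r2c4∈{6}] only 6 remains possible at r2c4, so r2c4=6.
Step 38. [r6c7∈{9}] nothing but 9 survives at r6c7, so r6c7=9.
Step 39. [r9c5∈{9}] r9c5 is down to just 9. So r9c5=9.
Step 40. [r4c7∈{6}] only 6 remains possible at r4c7, so r4c7=6.
Step 41. [r5c4∈{3}] r5c4's peers cover all but 3 ⇒ r5c4=3.
Step 42. [r2c7∈{1}] nothing but 1 survives at r2c7 ⇒ r2c7=1.
Step 43. [r2c5∈{7}] only 7 remains possible at r2c5 ⇒ r2c5=7.
Step 44. [r7c6∈{5}] r7c6's peers cover all but 5 ⇒ r7c6=5.
Step 45. [r2c3∈{2}] r2c3's peers cover all but 2, so r2c3=2.
Step 46. [r2c1∈{8}] r2c1 has the single candidate 8, so r2c1=8.

Answer: 6 1 4 9 5 3 8 2 7 / 8 3 2 6 7 4 1 5 9 / 9 7 5 8 2 1 3 4 6 / 3 8 1 5 4 9 6 7 2 / 2 6 9 3 8 7 5 1 4 / 5 4 7 1 6 2 9 8 3 / 4 9 8 2 3 5 7 6 1 / 7 5 3 4 1 6 2 9 8 / 1 2 6 7 9 8 4 3 5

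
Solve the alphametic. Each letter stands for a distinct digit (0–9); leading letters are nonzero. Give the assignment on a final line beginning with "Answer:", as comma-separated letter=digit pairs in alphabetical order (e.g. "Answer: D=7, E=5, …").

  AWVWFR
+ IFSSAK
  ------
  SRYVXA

Step 1. [col 1: R + K ≡ A (mod 10)] K=8 is one option consistent with column 1 (R + K ≡ A (mod 10), carry-in 0) — take it. So K=8.
Step 2. [col 1: R + K ≡ A (mod 10)] several values work for A in column 1 (R + K ≡ A (mod 10), carry-in 0); try A=1, so A=1.
Step 3. [col 1: R + K ≡ A (mod 10)] from column 1 (K=8, A=1, carry-in 0, digits 1,8 already taken and all letters distinct): R must equal 3, so R=3.
Step 4. [col 2: F + A ≡ X (mod 10)] X=9 is one option consistent with column 2 (F + A ≡ X (mod 10), carry-in 1) — take it, so X=9.
Step 5. [col 2: F + A ≡ X (mod 10)] column 2 reads F+A+carry(1)=X with A=1, X=9; with digits 1,3,8,9 already taken and all letters distinct, the only value for F is 7, so F=7.
Step 6. [col 3: W + S ≡ V (mod 10)] column 3 (W + S ≡ V (mod 10), carry-in 0) doesn't pin V yet; pick V=0 and continue, so V=0.
Step 7. [col 3: W + S ≡ V (mod 10)] S=4 is one option consistent with column 3 (W + S ≡ V (mod 10), carry-in 0) — take it, so S=4.
Step 8. [col 3: W + S ≡ V (mod 10)] in column 3 we have W+S≡V with carry-in 0; given S=4, V=0 and digits 0,1,3,4,7,8,9 already taken and all letters distinct, that pins W to 6 ⇒ W=6.
Step 9. [col 4: V + S ≡ Y (mod 10)] from column 4 (V=0, S=4, carry-in 1, digits 0,1,3,4,6,7,8,9 already taken and all letters distinct): Y must equal 5. So Y=5.
Step 10. [col 6: A + I ≡ S (mod 10)] column 6 reads A+I+carry(1)=S with A=1, S=4; with digits 0,1,3,4,5,6,7,8,9 already taken and all letters distinct, the only value for I is 2. So I=2.

Answer: A=1, F=7, I=2, K=8, R=3, S=4, V=0, W=6, X=9, Y=5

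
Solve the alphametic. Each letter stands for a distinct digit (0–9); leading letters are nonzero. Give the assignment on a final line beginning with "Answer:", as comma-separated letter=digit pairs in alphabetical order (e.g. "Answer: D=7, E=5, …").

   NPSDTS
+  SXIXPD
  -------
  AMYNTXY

Step 1. [col 1: S + D ≡ Y (mod 10)] column 1 (S + D ≡ Y (mod 10), carry-in 0) doesn't pin S yet; pick S=2 and continue ⇒ S=2.
Step 2. [col 1: S + D ≡ Y (mod 10)] column 1 (S + D ≡ Y (mod 10), carry-in 0) doesn't pin D yet; pick D=5 and continue ⇒ D=5.
Step 3. [A] adding two 6-digit numbers gives at most 6+1 digits, and here it does — A is that final carry and must be 1 ⇒ A=1.
Step 4. [col 1: S + D ≡ Y (mod 10)] in column 1 we have S+D≡Y with carry-in 0; given S=2, D=5 and digits 1,2,5 already taken and all letters distinct, that pins Y to 7 ⇒ Y=7.
Step 5. [col 2: T + P ≡ X (mod 10)] no forcing yet in column 2 (carry-in 0); T=9 is free and consistent — try it ⇒ T=9.
Step 6. [col 2: T + P ≡ X (mod 10)] column 2 reads T+P+carry(0)=X with T=9; with digits 1,2,5,7,9 already taken and all letters distinct, the only value for P is 4. So P=4.
Step 7. [col 2: T + P ≡ X (mod 10)] column 2 reads T+P+carry(0)=X with T=9, P=4; with digits 1,2,4,5,7,9 already taken and all letters distinct, the only value for X is 3. So X=3.
Step 8. [col 4: S + I ≡ N (mod 10)] no forcing yet in column 4 (carry-in 0); N=8 is free and consistent — try it. So N=8.
Step 9. [col 4: S + I ≡ N (mod 10)] from column 4 (S=2, N=8, carry-in 0, digits 1,2,3,4,5,7,8,9 already taken and all letters distinct): I must equal 6, so I=6.
Step 10. [col 6: N + S ≡ M (mod 10)] column 6 reads N+S+carry(0)=M with N=8, S=2; with digits 1,2,3,4,5,6,7,8,9 already taken and all letters distinct, the only value for M is 0. So M=0.

Answer: A=1, D=5, I=6, M=0, N=8, P=4, S=2, T=9, X=3, Y=7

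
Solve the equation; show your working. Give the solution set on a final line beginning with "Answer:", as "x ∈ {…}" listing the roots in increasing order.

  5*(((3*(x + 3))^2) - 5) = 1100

Step 1. [5*(((3*(x + 3))^2) - 5) = 1100] 5·(inner) — divide through by 5 ⇒ div: ((3*(x + 3))^2) - 5 = 220.
Step 2. [((3*(x + 3))^2) - 5 = 220] peel the -5: add 5 from each side ⇒ sub: (3*(x + 3))^2 = 225.
Step 3. [(3*(x + 3))^2 = 225] 225 ≥ 0, LHS is (·)² — take ±√ ⇒ sqrt: 3*(x + 3) = 15 or -15.
Step 4. [3*(x + 3) = 15 or -15] 3·(inner) — divide through by 3. So div: x + 3 = 5 or -5.
Step 5. [x + 3 = 5 or -5] the outer +3 inverts by subtracting 3. So sub: x = 2 or -8.

Answer: x ∈ {-8, 2}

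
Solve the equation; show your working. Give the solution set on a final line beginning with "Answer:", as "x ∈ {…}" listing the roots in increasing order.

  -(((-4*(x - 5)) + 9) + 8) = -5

Step 1. [-(((-4*(x - 5)) + 9) + 8) = -5] LHS negated; negate both sides ⇒ neg: ((-4*(x - 5)) + 9) + 8 = 5.
Step 2. [((-4*(x - 5)) + 9) + 8 = 5] peel the +8: subtract 8 from each side ⇒ sub: (-4*(x - 5)) + 9 = -3.
Step 3. [(-4*(x - 5)) + 9 = -3] 9 comes off first (subtract 9) ⇒ sub: -4*(x - 5) = -12.
Step 4. [-4*(x - 5) = -12] divide by the outer -4. So div: x - 5 = 3.
Step 5. [x - 5 = 3] -5 is outermost — add 5 both sides ⇒ sub: x = 8.

Answer: x ∈ {8}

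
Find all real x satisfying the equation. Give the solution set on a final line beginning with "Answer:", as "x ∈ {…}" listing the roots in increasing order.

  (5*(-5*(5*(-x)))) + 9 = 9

Step 1. [(5*(-5*(5*(-x)))) + 9 = 9] +9 is outermost — subtract 9 both sides, so sub: 5*(-5*(5*(-x))) = 0.
Step 2. [5*(-5*(5*(-x))) = 0] 5 out front; divide by 5 ⇒ div: -5*(5*(-x)) = 0.
Step 3. [-5*(5*(-x)) = 0] leading coefficient -5: divide by -5, so div: 5*(-x) = 0.
Step 4. [5*(-x) = 0] 5·(inner) — divide through by 5, so div: -x = 0.
Step 5. [-x = 0] leading − — multiply by −1 ⇒ neg: x = 0.

Answer: x ∈ {0}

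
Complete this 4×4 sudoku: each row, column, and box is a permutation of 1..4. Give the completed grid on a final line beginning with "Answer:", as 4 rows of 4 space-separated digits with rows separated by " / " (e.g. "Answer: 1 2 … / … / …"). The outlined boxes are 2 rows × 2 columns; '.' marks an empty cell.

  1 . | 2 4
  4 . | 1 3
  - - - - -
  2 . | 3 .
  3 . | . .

Step 1. [r3c4∈{1}] r3c4's peers cover all but 1 ⇒ r3c4=1.
Step 2. [r3c2∈{4}] only 4 remains possible at r3c2, so r3c2=4.
Step 3. [r4c4∈{2}] nothing but 2 survives at r4c4. So r4c4=2.
Step 4. [r4c2∈{1}] r4c2 is down to just 1 ⇒ r4c2=1.
Step 5. [r1c2∈{3}] only 3 remains possible at r1c2. So r1c2=3.
Step 6. [r2c2∈{2}] r2c2 is down to just 2. So r2c2=2.
Step 7. [r4c3∈{4}] r4c3's peers cover all but 4. So r4c3=4.

Answer: 1 3 2 4 / 4 2 1 3 / 2 4 3 1 / 3 1 4 2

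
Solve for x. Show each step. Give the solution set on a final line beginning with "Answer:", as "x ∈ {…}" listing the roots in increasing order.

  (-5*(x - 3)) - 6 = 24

Step 1. [(-5*(x - 3)) - 6 = 24] peel the -6: add 6 from each side, so sub: -5*(x - 3) = 30.
Step 2. [-5*(x - 3) = 30] divide by the outer -5. So div: x - 3 = -6.
Step 3. [x - 3 = -6] peel the -3: add 3 from each side, so sub: x = -3.

Answer: x ∈ {-3}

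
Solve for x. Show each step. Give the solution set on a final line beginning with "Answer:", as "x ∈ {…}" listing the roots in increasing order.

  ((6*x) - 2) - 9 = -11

Step 1. [((6*x) - 2) - 9 = -11] -9 is outermost — add 9 both sides ⇒ sub: (6*x) - 2 = -2.
Step 2. [(6*x) - 2 = -2] peel the -2: add 2 from each side ⇒ sub: 6*x = 0.
Step 3. [6*x = 0] divide by the outer 6, so div: x = 0.

Answer: x ∈ {0}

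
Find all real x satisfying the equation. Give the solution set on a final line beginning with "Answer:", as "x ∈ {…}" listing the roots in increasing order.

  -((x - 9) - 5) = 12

Step 1. [-((x - 9) - 5) = 12] LHS negated; negate both sides. So neg: (x - 9) - 5 = -12.
Step 2. [(x - 9) - 5 = -12] -5 is outermost — add 5 both sides, so sub: x - 9 = -7.
Step 3. [x - 9 = -7] the outer -9 inverts by adding 9 ⇒ sub: x = 2.

Answer: x ∈ {2}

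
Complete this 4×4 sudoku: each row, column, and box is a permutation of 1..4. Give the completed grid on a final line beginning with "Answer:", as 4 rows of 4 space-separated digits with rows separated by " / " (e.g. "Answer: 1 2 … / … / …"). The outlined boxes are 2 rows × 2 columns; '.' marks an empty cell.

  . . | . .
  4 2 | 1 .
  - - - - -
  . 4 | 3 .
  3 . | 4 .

Step 1. [r4c2∈{1}] r4c2 has the single candidate 1, so r4c2=1.
Step 2. [r4c4∈{2}] r4c4 is down to just 2 ⇒ r4c4=2.
Step 3. [r1c2∈{3}] r1c2 has the single candidate 3. So r1c2=3.
Step 4. [r1c4∈{4}] r1c4 is down to just 4, so r1c4=4.
Step 5. [r2c4∈{3}] only 3 remains possible at r2c4. So r2c4=3.
Step 6. [r1c3∈{2}] nothing but 2 survives at r1c3 ⇒ r1c3=2.
Step 7. [r1c1∈{1}] r1c1's peers cover all but 1 ⇒ r1c1=1.
Step 8. [r3c4∈{1}] nothing but 1 survives at r3c4. So r3c4=1.
Step 9. [r3c1∈{2}] r3c1's peers cover all but 2 ⇒ r3c1=2.

Answer: 1 3 2 4 / 4 2 1 3 / 2 4 3 1 / 3 1 4 2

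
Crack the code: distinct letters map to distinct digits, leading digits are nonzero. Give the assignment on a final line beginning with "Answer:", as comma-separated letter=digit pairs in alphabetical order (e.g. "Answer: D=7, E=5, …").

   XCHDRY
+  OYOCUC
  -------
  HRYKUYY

Step 1. [H] H is the leading digit of a 7-digit sum of two 6-digit numbers; the final carry is exactly 1 ⇒ H=1.
Step 2. [col 1: Y + C ≡ Y (mod 10)] column 1 reads Y+C+carry(0)=Y with nothing yet; with digits 1 already taken and all letters distinct, the only value for C is 0, so C=0.
Step 3. [col 1: Y + C ≡ Y (mod 10)] Y=2 is one option consistent with column 1 (Y + C ≡ Y (mod 10), carry-in 0) — take it ⇒ Y=2.
Step 4. [col 2: R + U ≡ Y (mod 10)] no forcing yet in column 2 (carry-in 0); U=8 is free and consistent — try it, so U=8.
Step 5. [col 2: R + U ≡ Y (mod 10)] from column 2 (U=8, Y=2, carry-in 0, digits 0,1,2,8 already taken and all letters distinct): R must equal 4, so R=4.
Step 6. [col 3: D + C ≡ U (mod 10)] column 3 reads D+C+carry(1)=U with C=0, U=8; with digits 0,1,2,4,8 already taken and all letters distinct, the only value for D is 7 ⇒ D=7.
Step 7. [col 4: H + O ≡ K (mod 10)] in column 4 we have H+O≡K with carry-in 0; given H=1 and digits 0,1,2,4,7,8 already taken and all letters distinct, that pins K to 6. So K=6.
Step 8. [col 4: H + O ≡ K (mod 10)] column 4 reads H+O+carry(0)=K with H=1, K=6; with digits 0,1,2,4,6,7,8 already taken and all letters distinct, the only value for O is 5. So O=5.
Step 9. [col 6: X + O ≡ R (mod 10)] column 6: given O=5, R=4, carry-in 0, and digits 0,1,2,4,5,6,7,8 already taken and all letters distinct, X+O≡R (mod 10) forces X=9, so X=9.

Answer: C=0, D=7, H=1, K=6, O=5, R=4, U=8, X=9, Y=2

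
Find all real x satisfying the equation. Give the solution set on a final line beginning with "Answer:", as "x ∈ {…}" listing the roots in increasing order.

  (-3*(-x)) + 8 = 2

Step 1. [(-3*(-x)) + 8 = 2] +8 is outermost — subtract 8 both sides ⇒ sub: -3*(-x) = -6.
Step 2. [-3*(-x) = -6] LHS = -3·(…); ÷-3 both sides. So div: -x = 2.
Step 3. [-x = 2] LHS negated; negate both sides, so neg: x = -2.

Answer: x ∈ {-2}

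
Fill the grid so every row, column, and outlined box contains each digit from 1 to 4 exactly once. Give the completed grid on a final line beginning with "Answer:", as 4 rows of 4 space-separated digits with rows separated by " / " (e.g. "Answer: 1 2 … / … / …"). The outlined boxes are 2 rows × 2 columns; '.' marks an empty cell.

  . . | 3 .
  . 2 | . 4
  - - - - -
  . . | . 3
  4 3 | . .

Step 1. [r1c1∈{1}] r1c1 is down to just 1 ⇒ r1c1=1.
Step 2. [r4c4∈{1,2}] col 4 places 1 nowhere but r4c4. So r4c4=1.
Step 3. [r4c3∈{2}] nothing but 2 survives at r4c3. So r4c3=2.
Step 4. [r1c4∈{2}] r1c4 is down to just 2, so r1c4=2.
Step 5. [r2c1∈{3}] r2c1's peers cover all but 3 ⇒ r2c1=3.
Step 6. [r2c3∈{1}] only 1 remains possible at r2c3. So r2c3=1.
Step 7. [r3c2∈{1}] nothing but 1 survives at r3c2 ⇒ r3c2=1.
Step 8. [r3c3∈{4}] nothing but 4 survives at r3c3 ⇒ r3c3=4.
Step 9. [r1c2∈{4}] only 4 remains possible at r1c2, so r1c2=4.
Step 10. [r3c1∈{2}] r3c1 is down to just 2. So r3c1=2.

Answer: 1 4 3 2 / 3 2 1 4 / 2 1 4 3 / 4 3 2 1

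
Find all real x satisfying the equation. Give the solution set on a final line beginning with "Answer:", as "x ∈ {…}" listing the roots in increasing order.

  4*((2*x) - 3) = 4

Step 1. [4*((2*x) - 3) = 4] leading coefficient 4: divide by 4, so div: (2*x) - 3 = 1.
Step 2. [(2*x) - 3 = 1] add 3: x sits inside (… - 3) ⇒ sub: 2*x = 4.
Step 3. [2*x = 4] 2·(inner) — divide through by 2. So div: x = 2.

Answer: x ∈ {2}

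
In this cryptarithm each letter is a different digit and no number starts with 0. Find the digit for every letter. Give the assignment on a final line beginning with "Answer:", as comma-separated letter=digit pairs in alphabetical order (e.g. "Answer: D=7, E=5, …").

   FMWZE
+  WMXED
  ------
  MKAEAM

Step 1. [col 1: E + D ≡ M (mod 10)] column 1 (E + D ≡ M (mod 10), carry-in 0) doesn't pin E yet; pick E=2 and continue. So E=2.
Step 2. [col 1: E + D ≡ M (mod 10)] several values work for M in column 1 (E + D ≡ M (mod 10), carry-in 0); try M=1 ⇒ M=1.
Step 3. [col 1: E + D ≡ M (mod 10)] column 1 reads E+D+carry(0)=M with E=2, M=1; with digits 1,2 already taken and all letters distinct, the only value for D is 9. So D=9.
Step 4. [col 2: Z + E ≡ A (mod 10)] several values work for A in column 2 (Z + E ≡ A (mod 10), carry-in 1); try A=3. So A=3.
Step 5. [col 2: Z + E ≡ A (mod 10)] column 2: given E=2, A=3, carry-in 1, and digits 1,2,3,9 already taken and all letters distinct, Z+E≡A (mod 10) forces Z=0. So Z=0.
Step 6. [col 3: W + X ≡ E (mod 10)] several values work for X in column 3 (W + X ≡ E (mod 10), carry-in 0); try X=4, so X=4.
Step 7. [col 3: W + X ≡ E (mod 10)] column 3: given X=4, E=2, carry-in 0, and digits 0,1,2,3,4,9 already taken and all letters distinct, W+X≡E (mod 10) forces W=8, so W=8.
Step 8. [col 5: F + W ≡ K (mod 10)] column 5: given W=8, carry-in 0, and digits 0,1,2,3,4,8,9 already taken and all letters distinct, F+W≡K (mod 10) forces F=7, so F=7.
Step 9. [col 5: F + W ≡ K (mod 10)] column 5 reads F+W+carry(0)=K with F=7, W=8; with digits 0,1,2,3,4,7,8,9 already taken and all letters distinct, the only value for K is 5, so K=5.

Answer: A=3, D=9, E=2, F=7, K=5, M=1, W=8, X=4, Z=0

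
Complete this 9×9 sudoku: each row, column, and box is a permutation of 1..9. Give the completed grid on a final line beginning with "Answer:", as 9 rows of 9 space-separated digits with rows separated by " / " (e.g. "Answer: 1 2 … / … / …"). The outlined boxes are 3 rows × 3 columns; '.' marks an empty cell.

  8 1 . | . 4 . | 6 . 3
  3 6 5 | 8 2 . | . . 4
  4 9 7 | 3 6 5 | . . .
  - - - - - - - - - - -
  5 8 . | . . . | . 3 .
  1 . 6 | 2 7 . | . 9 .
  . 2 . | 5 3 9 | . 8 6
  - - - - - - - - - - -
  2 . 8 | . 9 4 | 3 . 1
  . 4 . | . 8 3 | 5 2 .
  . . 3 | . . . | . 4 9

Step 1. [r6c7∈{1,4,7}] r6c7 is the only open cell in row 6 admitting 1, so r6c7=1.
Step 2. [r8c9∈{7}] nothing but 7 survives at r8c9, so r8c9=7.
Step 3. [r2c6∈{1,7}] box 2 places 1 nowhere but r2c6. So r2c6=1.
Step 4. [r4c4∈{1,4,6}] col 4 places 4 nowhere but r4c4 ⇒ r4c4=4.
Step 5. [r1c6∈{7}] only 7 remains possible at r1c6, so r1c6=7.
Step 6. [r8c3∈{1,9}] in col 3, 1 fits only at r8c3 ⇒ r8c3=1.
Step 7. [r8c4∈{6}] r8c4 is down to just 6. So r8c4=6.
Step 8. [r3c9∈{2,8}] in col 9, 8 fits only at r3c9 ⇒ r3c9=8.
Step 9. [r9c4∈{1,7}] across col 4, 1 lands solely at r9c4. So r9c4=1.
Step 10. [r4c7∈{2,7}] in row 4, 7 fits only at r4c7. So r4c7=7.
Step 11. [r7c2∈{5,7}] across row 7, 5 lands solely at r7c2, so r7c2=5.
Step 12. [r9c2∈{7}] r9c2 is down to just 7 ⇒ r9c2=7.
Step 13. [r2c8∈{7}] only 7 remains possible at r2c8. So r2c8=7.
Step 14. [r9c1∈{6}] r9c1's peers cover all but 6. So r9c1=6.
Step 15. [r6c1∈{7}] r6c1 has the single candidate 7, so r6c1=7.
Step 16. [r5c7∈{4}] nothing but 4 survives at r5c7 ⇒ r5c7=4.
Step 17. [r1c3∈{2}] r1c3 is down to just 2. So r1c3=2.
Step 18. [r9c5∈{5}] only 5 remains possible at r9c5, so r9c5=5.
Step 19. [r5c2∈{3}] r5c2 is down to just 3. So r5c2=3.
Step 20. [r4c3∈{9}] nothing but 9 survives at r4c3, so r4c3=9.
Step 21. [r8c1∈{9}] nothing but 9 survives at r8c1, so r8c1=9.
Step 22. [r9c6∈{2}] nothing but 2 survives at r9c6 ⇒ r9c6=2.
Step 23. [r7c8∈{6}] r7c8 has the single candidate 6 ⇒ r7c8=6.
Step 24. [r6c3∈{4}] r6c3's peers cover all but 4, so r6c3=4.
Step 25. [r7c4∈{7}] nothing but 7 survives at r7c4, so r7c4=7.
Step 26. [r4c9∈{2}] only 2 remains possible at r4c9, so r4c9=2.
Step 27. [r3c8∈{1}] r3c8 is down to just 1. So r3c8=1.
Step 28. [r4c5∈{1}] only 1 remains possible at r4c5. So r4c5=1.
Step 29. [r9c7∈{8}] nothing but 8 survives at r9c7. So r9c7=8.
Step 30. [r1c8∈{5}] only 5 remains possible at r1c8, so r1c8=5.
Step 31. [r5c9∈{5}] r5c9 is down to just 5 ⇒ r5c9=5.
Step 32. [r1c4∈{9}] r1c4 has the single candidate 9 ⇒ r1c4=9.
Step 33. [r2c7∈{9}] nothing but 9 survives at r2c7 ⇒ r2c7=9.
Step 34. [r4c6∈{6}] r4c6 is down to just 6, so r4c6=6.
Step 35. [r3c7∈{2}] nothing but 2 survives at r3c7, so r3c7=2.
Step 36. [r5c6∈{8}] r5c6's peers cover all but 8. So r5c6=8.

Answer: 8 1 2 9 4 7 6 5 3 / 3 6 5 8 2 1 9 7 4 / 4 9 7 3 6 5 2 1 8 / 5 8 9 4 1 6 7 3 2 / 1 3 6 2 7 8 4 9 5 / 7 2 4 5 3 9 1 8 6 / 2 5 8 7 9 4 3 6 1 / 9 4 1 6 8 3 5 2 7 / 6 7 3 1 5 2 8 4 9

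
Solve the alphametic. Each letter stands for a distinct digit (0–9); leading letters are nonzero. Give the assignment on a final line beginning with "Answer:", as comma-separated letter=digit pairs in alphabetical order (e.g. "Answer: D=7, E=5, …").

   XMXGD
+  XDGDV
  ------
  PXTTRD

Step 1. [P] the sum has 6 digits but both addends have 5; that extra leading digit P is the final carry, namely 1. So P=1.
Step 2. [col 1: D + V ≡ D (mod 10)] column 1: given nothing yet, carry-in 0, and digits 1 already taken and all letters distinct, D+V≡D (mod 10) forces V=0, so V=0.
Step 3. [col 1: D + V ≡ D (mod 10)] D=5 is one option consistent with column 1 (D + V ≡ D (mod 10), carry-in 0) — take it. So D=5.
Step 4. [col 2: G + D ≡ R (mod 10)] column 2 (G + D ≡ R (mod 10), carry-in 0) doesn't pin R yet; pick R=8 and continue. So R=8.
Step 5. [col 2: G + D ≡ R (mod 10)] column 2 reads G+D+carry(0)=R with D=5, R=8; with digits 0,1,5,8 already taken and all letters distinct, the only value for G is 3. So G=3.
Step 6. [col 3: X + G ≡ T (mod 10)] no forcing yet in column 3 (carry-in 0); T=2 is free and consistent — try it. So T=2.
Step 7. [col 3: X + G ≡ T (mod 10)] column 3 reads X+G+carry(0)=T with G=3, T=2; with digits 0,1,2,3,5,8 already taken and all letters distinct, the only value for X is 9 ⇒ X=9.
Step 8. [col 4: M + D ≡ T (mod 10)] column 4 reads M+D+carry(1)=T with D=5, T=2; with digits 0,1,2,3,5,8,9 already taken and all letters distinct, the only value for M is 6. So M=6.

Answer: D=5, G=3, M=6, P=1, R=8, T=2, V=0, X=9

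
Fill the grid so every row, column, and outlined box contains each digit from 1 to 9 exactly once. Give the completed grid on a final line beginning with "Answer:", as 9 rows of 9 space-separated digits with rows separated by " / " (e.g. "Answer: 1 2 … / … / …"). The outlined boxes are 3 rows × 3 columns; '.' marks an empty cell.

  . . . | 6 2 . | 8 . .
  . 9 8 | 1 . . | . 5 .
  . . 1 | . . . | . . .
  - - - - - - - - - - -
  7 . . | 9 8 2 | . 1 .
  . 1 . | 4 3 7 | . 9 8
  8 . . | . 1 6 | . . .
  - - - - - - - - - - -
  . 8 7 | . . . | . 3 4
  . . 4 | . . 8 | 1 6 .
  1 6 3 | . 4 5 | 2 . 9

Step 1. [r1c3∈{5}] nothing but 5 survives at r1c3, so r1c3=5.
Step 2. [r3c7∈{3,4,6,7,9}] across col 7, 9 lands solely at r3c7. So r3c7=9.
Step 3. [r2c5∈{7}] r2c5's peers cover all but 7 ⇒ r2c5=7.
Step 4. [r6c7∈{3,4,5,7}] 7 has one home in col 7: r6c7. So r6c7=7.
Step 5. [r4c3∈{6}] r4c3 has the single candidate 6. So r4c3=6.
Step 6. [r7c7∈{5}] r7c7's peers cover all but 5, so r7c7=5.
Step 7. [r8c9∈{7}] only 7 remains possible at r8c9. So r8c9=7.
Step 8. [r5c1∈{2,5}] 5 has one home in row 5: r5c1, so r5c1=5.
Step 9. [r1c6∈{3,4,9}] across row 1, 9 lands solely at r1c6, so r1c6=9.
Step 10. [r4c9∈{3,5}] r4c9 is the only open cell in row 4 admitting 5, so r4c9=5.
Step 11. [r3c4∈{3,5,8}] r3c4 is the only open cell in row 3 admitting 8, so r3c4=8.
Step 12. [r5c3∈{2}] r5c3 is down to just 2, so r5c3=2.
Step 13. [r8c5∈{9}] r8c5's peers cover all but 9 ⇒ r8c5=9.
Step 14. [r8c1∈{2}] r8c1's peers cover all but 2, so r8c1=2.
Step 15. [r3c2∈{2,3,4,7}] in col 2, 2 fits only at r3c2, so r3c2=2.
Step 16. [r1c2∈{3,4,7}] across col 2, 7 lands solely at r1c2. So r1c2=7.
Step 17. [r1c8∈{4}] r1c8's peers cover all but 4, so r1c8=4.
Step 18. [r1c1∈{3}] r1c1's peers cover all but 3 ⇒ r1c1=3.
Step 19. [r2c9∈{2,3,6}] row 2 places 2 nowhere but r2c9. So r2c9=2.
Step 20. [r6c9∈{3}] r6c9 has the single candidate 3 ⇒ r6c9=3.
Step 21. [r2c7∈{3,6}] 3 has one home in col 7: r2c7, so r2c7=3.
Step 22. [r2c6∈{4}] r2c6 has the single candidate 4. So r2c6=4.
Step 23. [r2c1∈{6}] only 6 remains possible at r2c1 ⇒ r2c1=6.
Step 24. [r6c2∈{4}] r6c2 has the single candidate 4. So r6c2=4.
Step 25. [r6c8∈{2}] nothing but 2 survives at r6c8 ⇒ r6c8=2.
Step 26. [r1c9∈{1}] only 1 remains possible at r1c9 ⇒ r1c9=1.
Step 27. [r4c7∈{4}] only 4 remains possible at r4c7. So r4c7=4.
Step 28. [r3c6∈{3}] r3c6 has the single candidate 3, so r3c6=3.
Step 29. [r5c7∈{6}] r5c7 is down to just 6 ⇒ r5c7=6.
Step 30. [r8c2∈{5}] r8c2 has the single candidate 5, so r8c2=5.
Step 31. [r8c4∈{3}] nothing but 3 survives at r8c4. So r8c4=3.
Step 32. [r6c3∈{9}] r6c3 is down to just 9, so r6c3=9.
Step 33. [r9c4∈{7}] only 7 remains possible at r9c4 ⇒ r9c4=7.
Step 34. [r7c5∈{6}] r7c5's peers cover all but 6, so r7c5=6.
Step 35. [r3c8∈{7}] r3c8 is down to just 7 ⇒ r3c8=7.
Step 36. [r3c5∈{5}] only 5 remains possible at r3c5. So r3c5=5.
Step 37. [r9c8∈{8}] only 8 remains possible at r9c8, so r9c8=8.
Step 38. [r4c2∈{3}] r4c2's peers cover all but 3 ⇒ r4c2=3.
Step 39. [r3c1∈{4}] nothing but 4 survives at r3c1. So r3c1=4.
Step 40. [r6c4∈{5}] r6c4's peers cover all but 5. So r6c4=5.
Step 41. [r3c9∈{6}] r3c9's peers cover all but 6, so r3c9=6.
Step 42. [r7c6∈{1}] only 1 remains possible at r7c6, so r7c6=1.
Step 43. [r7c1∈{9}] only 9 remains possible at r7c1. So r7c1=9.
Step 44. [r7c4∈{2}] r7c4 has the single candidate 2, so r7c4=2.

Answer: 3 7 5 6 2 9 8 4 1 / 6 9 8 1 7 4 3 5 2 / 4 2 1 8 5 3 9 7 6 / 7 3 6 9 8 2 4 1 5 / 5 1 2 4 3 7 6 9 8 / 8 4 9 5 1 6 7 2 3 / 9 8 7 2 6 1 5 3 4 / 2 5 4 3 9 8 1 6 7 / 1 6 3 7 4 5 2 8 9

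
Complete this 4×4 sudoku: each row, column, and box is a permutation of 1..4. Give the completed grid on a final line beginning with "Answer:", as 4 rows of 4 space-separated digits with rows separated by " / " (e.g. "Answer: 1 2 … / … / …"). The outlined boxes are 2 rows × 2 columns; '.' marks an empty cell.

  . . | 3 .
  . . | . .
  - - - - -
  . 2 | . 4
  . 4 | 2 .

Step 1. [r1c2∈{1}] r1c2's peers cover all but 1 ⇒ r1c2=1.
Step 2. [r3c1∈{1,3}] across row 3, 3 lands solely at r3c1 ⇒ r3c1=3.
Step 3. [r3c3∈{1}] r3c3's peers cover all but 1. So r3c3=1.
Step 4. [r1c1∈{2,4}] 4 has one home in row 1: r1c1 ⇒ r1c1=4.
Step 5. [r1c4∈{2}] r1c4 is down to just 2, so r1c4=2.
Step 6. [r2c1∈{2}] r2c1 is down to just 2. So r2c1=2.
Step 7. [r4c1∈{1}] only 1 remains possible at r4c1, so r4c1=1.
Step 8. [r2c2∈{3}] nothing but 3 survives at r2c2 ⇒ r2c2=3.
Step 9. [r4c4∈{3}] nothing but 3 survives at r4c4 ⇒ r4c4=3.
Step 10. [r2c4∈{1}] only 1 remains possible at r2c4, so r2c4=1.
Step 11. [r2c3∈{4}] r2c3 has the single candidate 4, so r2c3=4.

Answer: 4 1 3 2 / 2 3 4 1 / 3 2 1 4 / 1 4 2 3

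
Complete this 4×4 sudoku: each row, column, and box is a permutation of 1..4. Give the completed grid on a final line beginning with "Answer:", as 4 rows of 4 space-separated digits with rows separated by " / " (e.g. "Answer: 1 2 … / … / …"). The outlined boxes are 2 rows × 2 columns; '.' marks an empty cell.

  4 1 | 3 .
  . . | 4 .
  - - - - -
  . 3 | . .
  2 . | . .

Step 1. [r3c4∈{1,2,4}] 4 has one home in row 3: r3c4, so r3c4=4.
Step 2. [r4c3∈{1}] nothing but 1 survives at r4c3. So r4c3=1.
Step 3. [r2c4∈{1,2}] across row 2, 1 lands solely at r2c4, so r2c4=1.
Step 4. [r2c2∈{2}] r2c2 has the single candidate 2 ⇒ r2c2=2.
Step 5. [r1c4∈{2}] r1c4's peers cover all but 2 ⇒ r1c4=2.
Step 6. [r2c1∈{3}] only 3 remains possible at r2c1. So r2c1=3.
Step 7. [r3c1∈{1}] r3c1's peers cover all but 1. So r3c1=1.
Step 8. [r4c2∈{4}] r4c2 has the single candidate 4. So r4c2=4.
Step 9. [r3c3∈{2}] nothing but 2 survives at r3c3. So r3c3=2.
Step 10. [r4c4∈{3}] r4c4 is down to just 3 ⇒ r4c4=3.

Answer: 4 1 3 2 / 3 2 4 1 / 1 3 2 4 / 2 4 1 3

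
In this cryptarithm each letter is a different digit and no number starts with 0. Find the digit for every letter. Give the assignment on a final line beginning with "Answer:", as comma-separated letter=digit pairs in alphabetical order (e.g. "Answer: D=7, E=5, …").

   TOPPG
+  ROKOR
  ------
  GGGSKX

Step 1. [col 1: G + R ≡ X (mod 10)] no forcing yet in column 1 (carry-in 0); X=7 is free and consistent — try it, so X=7.
Step 2. [col 1: G + R ≡ X (mod 10)] several values work for R in column 1 (G + R ≡ X (mod 10), carry-in 0); try R=6. So R=6.
Step 3. [col 1: G + R ≡ X (mod 10)] column 1 reads G+R+carry(0)=X with R=6, X=7; with digits 6,7 already taken and all letters distinct, the only value for G is 1, so G=1.
Step 4. [col 2: P + O ≡ K (mod 10)] several values work for P in column 2 (P + O ≡ K (mod 10), carry-in 0); try P=8. So P=8.
Step 5. [col 2: P + O ≡ K (mod 10)] several values work for K in column 2 (P + O ≡ K (mod 10), carry-in 0); try K=3, so K=3.
Step 6. [col 2: P + O ≡ K (mod 10)] column 2: given P=8, K=3, carry-in 0, and digits 1,3,6,7,8 already taken and all letters distinct, P+O≡K (mod 10) forces O=5, so O=5.
Step 7. [col 3: P + K ≡ S (mod 10)] column 3: given P=8, K=3, carry-in 1, and digits 1,3,5,6,7,8 already taken and all letters distinct, P+K≡S (mod 10) forces S=2 ⇒ S=2.
Step 8. [col 5: T + R ≡ G (mod 10)] in column 5 we have T+R≡G with carry-in 1; given R=6, G=1 and digits 1,2,3,5,6,7,8 already taken and all letters distinct, that pins T to 4. So T=4.

Answer: G=1, K=3, O=5, P=8, R=6, S=2, T=4, X=7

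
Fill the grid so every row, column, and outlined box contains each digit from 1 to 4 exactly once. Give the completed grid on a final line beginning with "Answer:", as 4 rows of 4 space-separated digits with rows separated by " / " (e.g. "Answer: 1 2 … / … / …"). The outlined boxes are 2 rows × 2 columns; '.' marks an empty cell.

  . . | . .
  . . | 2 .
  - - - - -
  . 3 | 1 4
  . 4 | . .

Step 1. [r2c2∈{1}] nothing but 1 survives at r2c2 ⇒ r2c2=1.
Step 2. [r2c4∈{3}] only 3 remains possible at r2c4. So r2c4=3.
Step 3. [r3c1∈{2}] r3c1 has the single candidate 2 ⇒ r3c1=2.
Step 4. [r2c1∈{4}] only 4 remains possible at r2c1, so r2c1=4.
Step 5. [r4c4∈{2}] r4c4 has the single candidate 2. So r4c4=2.
Step 6. [r1c2∈{2}] r1c2's peers cover all but 2. So r1c2=2.
Step 7. [r1c1∈{3}] nothing but 3 survives at r1c1. So r1c1=3.
Step 8. [r4c1∈{1}] nothing but 1 survives at r4c1, so r4c1=1.
Step 9. [r4c3∈{3}] r4c3's peers cover all but 3. So r4c3=3.
Step 10. [r1c4∈{1}] r1c4's peers cover all but 1 ⇒ r1c4=1.
Step 11. [r1c3∈{4}] nothing but 4 survives at r1c3 ⇒ r1c3=4.

Answer: 3 2 4 1 / 4 1 2 3 / 2 3 1 4 / 1 4 3 2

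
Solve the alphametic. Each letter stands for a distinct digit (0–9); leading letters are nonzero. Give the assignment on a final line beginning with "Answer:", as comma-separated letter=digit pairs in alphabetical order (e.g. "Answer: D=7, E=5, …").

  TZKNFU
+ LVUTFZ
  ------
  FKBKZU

Step 1. [col 1: U + Z ≡ U (mod 10)] from column 1 (nothing yet, carry-in 0, all letters distinct, none taken yet): Z must equal 0. So Z=0.
Step 2. [col 1: U + Z ≡ U (mod 10)] column 1 (U + Z ≡ U (mod 10), carry-in 0) doesn't pin U yet; pick U=3 and continue. So U=3.
Step 3. [col 2: F + F ≡ Z (mod 10)] column 2 reads F+F+carry(0)=Z with Z=0; with digits 0,3 already taken and all letters distinct, the only value for F is 5 ⇒ F=5.
Step 4. [col 3: N + T ≡ K (mod 10)] several values work for N in column 3 (N + T ≡ K (mod 10), carry-in 1); try N=7. So N=7.
Step 5. [col 3: N + T ≡ K (mod 10)] several values work for K in column 3 (N + T ≡ K (mod 10), carry-in 1); try K=9 ⇒ K=9.
Step 6. [col 3: N + T ≡ K (mod 10)] column 3: given N=7, K=9, carry-in 1, and digits 0,3,5,7,9 already taken and all letters distinct, N+T≡K (mod 10) forces T=1, so T=1.
Step 7. [col 4: K + U ≡ B (mod 10)] in column 4 we have K+U≡B with carry-in 0; given K=9, U=3 and digits 0,1,3,5,7,9 already taken and all letters distinct, that pins B to 2. So B=2.
Step 8. [col 5: Z + V ≡ K (mod 10)] in column 5 we have Z+V≡K with carry-in 1; given Z=0, K=9 and digits 0,1,2,3,5,7,9 already taken and all letters distinct, that pins V to 8. So V=8.
Step 9. [col 6: T + L ≡ F (mod 10)] column 6: given T=1, F=5, carry-in 0, and digits 0,1,2,3,5,7,8,9 already taken and all letters distinct, T+L≡F (mod 10) forces L=4. So L=4.

Answer: B=2, F=5, K=9, L=4, N=7, T=1, U=3, V=8, Z=0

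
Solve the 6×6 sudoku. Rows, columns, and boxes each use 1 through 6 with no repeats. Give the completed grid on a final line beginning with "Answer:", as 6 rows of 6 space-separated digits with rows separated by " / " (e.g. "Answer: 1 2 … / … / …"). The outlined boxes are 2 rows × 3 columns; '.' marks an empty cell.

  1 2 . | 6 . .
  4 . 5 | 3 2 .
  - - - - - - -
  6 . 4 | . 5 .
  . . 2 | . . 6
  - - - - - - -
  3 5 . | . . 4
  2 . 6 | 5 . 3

Step 1. [r6c5∈{1}] r6c5's peers cover all but 1, so r6c5=1.
Step 2. [r4c4∈{1,4}] across col 4, 4 lands solely at r4c4 ⇒ r4c4=4.
Step 3. [r3c4∈{1,2}] r3c4 is the only open cell in col 4 admitting 1. So r3c4=1.
Step 4. [r4c2∈{1,3}] across row 4, 1 lands solely at r4c2. So r4c2=1.
Step 5. [r6c2∈{4}] nothing but 4 survives at r6c2. So r6c2=4.
Step 6. [r5c3∈{1}] nothing but 1 survives at r5c3 ⇒ r5c3=1.
Step 7. [r4c1∈{5}] r4c1 is down to just 5. So r4c1=5.
Step 8. [r3c6∈{2}] nothing but 2 survives at r3c6 ⇒ r3c6=2.
Step 9. [r4c5∈{3}] only 3 remains possible at r4c5. So r4c5=3.
Step 10. [r1c6∈{5}] r1c6 is down to just 5 ⇒ r1c6=5.
Step 11. [r5c4∈{2}] nothing but 2 survives at r5c4 ⇒ r5c4=2.
Step 12. [r1c5∈{4}] r1c5's peers cover all but 4, so r1c5=4.
Step 13. [r2c6∈{1}] r2c6's peers cover all but 1 ⇒ r2c6=1.
Step 14. [r1c3∈{3}] r1c3 has the single candidate 3, so r1c3=3.
Step 15. [r3c2∈{3}] only 3 remains possible at r3c2 ⇒ r3c2=3.
Step 16. [r2c2∈{6}] r2c2 has the single candidate 6. So r2c2=6.
Step 17. [r5c5∈{6}] r5c5 is down to just 6. So r5c5=6.

Answer: 1 2 3 6 4 5 / 4 6 5 3 2 1 / 6 3 4 1 5 2 / 5 1 2 4 3 6 / 3 5 1 2 6 4 / 2 4 6 5 1 3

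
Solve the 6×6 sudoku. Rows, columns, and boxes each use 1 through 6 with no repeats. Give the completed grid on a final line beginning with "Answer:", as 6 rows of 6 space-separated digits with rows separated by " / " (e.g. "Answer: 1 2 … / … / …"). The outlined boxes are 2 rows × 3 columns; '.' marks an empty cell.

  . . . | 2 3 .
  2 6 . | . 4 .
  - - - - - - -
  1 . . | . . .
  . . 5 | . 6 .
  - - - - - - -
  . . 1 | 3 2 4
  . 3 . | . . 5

Step 1. [r1c3∈{4}] only 4 remains possible at r1c3. So r1c3=4.
Step 2. [r4c1∈{3,4}] across col 1, 3 lands solely at r4c1. So r4c1=3.
Step 3. [r2c6∈{1}] r2c6 is down to just 1, so r2c6=1.
Step 4. [r5c1∈{5,6}] row 5 places 6 nowhere but r5c1, so r5c1=6.
Step 5. [r4c4∈{1,4}] 1 has one home in row 4: r4c4. So r4c4=1.
Step 6. [r3c4∈{4,5}] 4 has one home in col 4: r3c4. So r3c4=4.
Step 7. [r3c2∈{2}] r3c2's peers cover all but 2. So r3c2=2.
Step 8. [r1c2∈{1,5}] in row 1, 1 fits only at r1c2, so r1c2=1.
Step 9. [r3c3∈{6}] nothing but 6 survives at r3c3, so r3c3=6.
Step 10. [r4c2∈{4}] r4c2 is down to just 4, so r4c2=4.
Step 11. [r6c1∈{4}] r6c1 is down to just 4. So r6c1=4.
Step 12. [r6c5∈{1}] r6c5 has the single candidate 1. So r6c5=1.
Step 13. [r3c6∈{3}] r3c6 is down to just 3 ⇒ r3c6=3.
Step 14. [r1c1∈{5}] r1c1 is down to just 5 ⇒ r1c1=5.
Step 15. [r2c3∈{3}] r2c3 has the single candidate 3, so r2c3=3.
Step 16. [r5c2∈{5}] r5c2 is down to just 5 ⇒ r5c2=5.
Step 17. [r6c4∈{6}] nothing but 6 survives at r6c4 ⇒ r6c4=6.
Step 18. [r4c6∈{2}] r4c6's peers cover all but 2. So r4c6=2.
Step 19. [r1c6∈{6}] r1c6 has the single candidate 6 ⇒ r1c6=6.
Step 20. [r2c4∈{5}] nothing but 5 survives at r2c4 ⇒ r2c4=5.
Step 21. [r3c5∈{5}] r3c5's peers cover all but 5, so r3c5=5.
Step 22. [r6c3∈{2}] r6c3 is down to just 2. So r6c3=2.

Answer: 5 1 4 2 3 6 / 2 6 3 5 4 1 / 1 2 6 4 5 3 / 3 4 5 1 6 2 / 6 5 1 3 2 4 / 4 3 2 6 1 5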